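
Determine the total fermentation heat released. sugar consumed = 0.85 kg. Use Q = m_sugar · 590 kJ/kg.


Q = 0.85 · 590

501.5000 kJ


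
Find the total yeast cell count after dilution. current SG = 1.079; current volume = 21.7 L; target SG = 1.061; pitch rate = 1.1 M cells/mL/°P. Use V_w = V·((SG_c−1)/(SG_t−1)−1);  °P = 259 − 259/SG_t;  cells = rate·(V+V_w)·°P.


V_w = 21.7·((1.079−1)/(1.061−1)−1) = 6.4033
V_final = 21.7 + 6.4033 = 28.1033
°P = 259 − 259/1.061 = 14.8907
cells = 1.1·28.1033·14.8907

460.3243 billion cells


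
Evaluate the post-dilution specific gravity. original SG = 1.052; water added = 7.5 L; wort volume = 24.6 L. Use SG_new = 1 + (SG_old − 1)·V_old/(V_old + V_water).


pts = (1.052 − 1)·1000·24.6/(24.6 + 7.5) = 39.8505
SG_new = 1 + 39.8505/1000

1.0399


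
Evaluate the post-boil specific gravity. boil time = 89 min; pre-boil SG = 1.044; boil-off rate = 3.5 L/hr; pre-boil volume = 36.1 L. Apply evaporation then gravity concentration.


V_post = V_pre − rate·(t/60);  SG_post = 1 + (SG_pre−1)·V_pre/V_post
V_post = 36.1 − 3.5·(89/60) = 30.9083
SG_post = 1 + (1.044 − 1)·36.1/30.9083

1.0514


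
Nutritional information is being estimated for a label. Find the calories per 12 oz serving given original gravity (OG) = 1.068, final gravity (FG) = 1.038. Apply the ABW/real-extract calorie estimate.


ABW = (OG−FG)·131.25·0.79/FG;  °P = 259 − 259/SG (for OG→OE and FG→AE);  RE = 0.1808·OE + 0.8192·AE;  Cal = (6.9·ABW + 4·(RE−0.1))·FG·3.55
ABW = (1.068 − 1.038)·131.25·0.79/1.038 = 2.9967
OE = 259 − 259/1.068 = 16.4906 °P
AE = 259 − 259/1.038 = 9.4817 °P
RE = 0.1808·16.4906 + 0.8192·9.4817 = 10.7489 °P
Cal = (6.9·2.9967 + 4·(10.7489−0.1))·1.038·3.55

233.1555 kcal


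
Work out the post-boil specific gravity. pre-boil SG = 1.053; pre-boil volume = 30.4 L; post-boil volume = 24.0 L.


SG_post = 1 + (SG_pre − 1)·V_pre/V_post
pts_pre = (1.053 − 1)·1000 = 53.0000
pts_post = 53.0000·30.4/24.0 = 67.1333
SG_post = 1 + 67.1333/1000

1.0671


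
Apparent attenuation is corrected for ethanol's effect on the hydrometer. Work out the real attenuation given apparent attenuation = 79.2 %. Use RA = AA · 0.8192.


RA = 79.2 · 0.8192

64.8806 %


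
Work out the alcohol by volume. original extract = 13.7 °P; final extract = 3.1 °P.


SG = 259/(259 − P);  ABV = (OG − FG)·131.25
OG = 259/(259 − 13.7) = 1.0558
FG = 259/(259 − 3.1) = 1.0121
ABV = (1.0558 − 1.0121)·131.25

5.7403 % ABV


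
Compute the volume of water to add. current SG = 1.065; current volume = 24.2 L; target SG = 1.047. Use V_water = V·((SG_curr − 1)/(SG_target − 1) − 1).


V_water = 24.2·((1.065 − 1)/(1.047 − 1) − 1)

9.2681 L


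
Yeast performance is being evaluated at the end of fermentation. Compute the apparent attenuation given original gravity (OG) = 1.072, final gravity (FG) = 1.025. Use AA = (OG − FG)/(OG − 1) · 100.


AA = (1.072 − 1.025)/(1.072 − 1) · 100

65.2778 %


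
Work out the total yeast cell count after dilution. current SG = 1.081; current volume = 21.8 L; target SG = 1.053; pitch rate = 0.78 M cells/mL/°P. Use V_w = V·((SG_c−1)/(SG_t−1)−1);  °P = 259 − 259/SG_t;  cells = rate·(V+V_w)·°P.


V_w = 21.8·((1.081−1)/(1.053−1)−1) = 11.5170
V_final = 21.8 + 11.5170 = 33.3170
°P = 259 − 259/1.053 = 13.0361
cells = 0.78·33.3170·13.0361

338.7720 billion cells


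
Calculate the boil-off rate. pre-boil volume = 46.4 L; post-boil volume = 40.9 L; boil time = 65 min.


rate = (V_pre − V_post) / (t_min/60)
rate = (46.4 − 40.9) / (65/60)

5.0769 L/hr


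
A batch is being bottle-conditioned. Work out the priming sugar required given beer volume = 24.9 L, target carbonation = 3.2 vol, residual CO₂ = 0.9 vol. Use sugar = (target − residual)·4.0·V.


sugar = (3.2 − 0.9)·4.0·24.9

229.0800 g


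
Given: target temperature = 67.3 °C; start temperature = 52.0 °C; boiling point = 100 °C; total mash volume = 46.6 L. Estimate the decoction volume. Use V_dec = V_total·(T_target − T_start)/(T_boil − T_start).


V_dec = 46.6·(67.3 − 52.0)/(100 − 52.0)

14.8537 L


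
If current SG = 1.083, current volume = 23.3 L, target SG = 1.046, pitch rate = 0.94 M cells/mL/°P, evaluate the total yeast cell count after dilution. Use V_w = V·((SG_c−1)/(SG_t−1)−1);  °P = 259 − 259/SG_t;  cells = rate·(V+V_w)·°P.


V_w = 23.3·((1.083−1)/(1.046−1)−1) = 18.7413
V_final = 23.3 + 18.7413 = 42.0413
°P = 259 − 259/1.046 = 11.3901
cells = 0.94·42.0413·11.3901

450.1217 billion cells


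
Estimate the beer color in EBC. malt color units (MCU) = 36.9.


SRM = 1.4922·MCU^0.6859;  EBC = SRM·1.97
SRM = 1.4922·36.9^0.6859 = 17.7276
EBC = 17.7276·1.97

34.9234 EBC


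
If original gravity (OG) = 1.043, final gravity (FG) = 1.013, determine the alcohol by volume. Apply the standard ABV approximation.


ABV = (OG − FG) · 131.25
ABV = (1.043 − 1.013) · 131.25

3.9375 % ABV


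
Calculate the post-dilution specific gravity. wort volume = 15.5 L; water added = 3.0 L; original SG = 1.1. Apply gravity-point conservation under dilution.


SG_new = 1 + (SG_old − 1)·V_old/(V_old + V_water)
pts = (1.1 − 1)·1000·15.5/(15.5 + 3.0) = 83.7838
SG_new = 1 + 83.7838/1000

1.0838


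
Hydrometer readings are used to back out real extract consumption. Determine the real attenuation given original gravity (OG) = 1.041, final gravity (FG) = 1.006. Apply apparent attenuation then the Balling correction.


AA = (OG−FG)/(OG−1)·100;  RA = AA·0.8192
AA = (1.041 − 1.006)/(1.041 − 1)·100 = 85.3659
RA = 85.3659·0.8192

69.9317 %


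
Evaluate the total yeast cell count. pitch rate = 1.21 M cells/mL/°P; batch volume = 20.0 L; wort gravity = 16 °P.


cells (billions) = rate · V_L · °P
cells = 1.21 · 20.0 · 16

387.2000 billion cells


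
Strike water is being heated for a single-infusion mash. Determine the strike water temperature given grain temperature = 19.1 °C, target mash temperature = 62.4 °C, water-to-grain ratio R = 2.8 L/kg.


T_strike = (0.41/R)·(T_mash − T_grain) + T_mash
T_strike = (0.41/2.8)·(62.4 − 19.1) + 62.4

68.7404 °C


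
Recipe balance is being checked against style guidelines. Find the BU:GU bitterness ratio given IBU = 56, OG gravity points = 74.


BU:GU = IBU / OG_points
BU:GU = 56 / 74

0.7568


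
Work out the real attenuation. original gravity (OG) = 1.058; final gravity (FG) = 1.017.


AA = (OG−FG)/(OG−1)·100;  RA = AA·0.8192
AA = (1.058 − 1.017)/(1.058 − 1)·100 = 70.6897
RA = 70.6897·0.8192

57.9090 %


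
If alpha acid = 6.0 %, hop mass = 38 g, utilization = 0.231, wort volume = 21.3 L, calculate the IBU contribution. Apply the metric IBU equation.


IBU = (α/100)·mass·U·1000 / V
IBU = (6.0/100)·38·0.231·1000 / 21.3

24.7268 IBU


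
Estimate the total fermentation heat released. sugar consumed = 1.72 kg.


Q = m_sugar · 590 kJ/kg
Q = 1.72 · 590

1014.8000 kJ


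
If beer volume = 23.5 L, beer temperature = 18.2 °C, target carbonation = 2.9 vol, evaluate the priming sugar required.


residual = 14.695·(0.01821 + 0.09011·e^(−0.04·T));  sugar = (target − residual)·4.0·V
residual = 14.695·(0.01821 + 0.09011·e^(−0.04·18.2)) = 0.9070
sugar = (2.9 − 0.9070)·4.0·23.5

187.3419 g


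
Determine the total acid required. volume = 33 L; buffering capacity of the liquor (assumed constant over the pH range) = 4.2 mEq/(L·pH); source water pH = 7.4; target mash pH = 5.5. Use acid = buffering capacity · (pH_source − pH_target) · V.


acid = 4.2 · (7.4 − 5.5) · 33

263.3400 mEq


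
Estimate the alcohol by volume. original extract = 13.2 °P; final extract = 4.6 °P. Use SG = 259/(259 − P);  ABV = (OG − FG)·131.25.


OG = 259/(259 − 13.2) = 1.0537
FG = 259/(259 − 4.6) = 1.0181
ABV = (1.0537 − 1.0181)·131.25

4.6752 % ABV


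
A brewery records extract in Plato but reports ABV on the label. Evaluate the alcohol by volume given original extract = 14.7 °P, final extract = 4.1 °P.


SG = 259/(259 − P);  ABV = (OG − FG)·131.25
OG = 259/(259 − 14.7) = 1.0602
FG = 259/(259 − 4.1) = 1.0161
ABV = (1.0602 − 1.0161)·131.25

5.7864 % ABV


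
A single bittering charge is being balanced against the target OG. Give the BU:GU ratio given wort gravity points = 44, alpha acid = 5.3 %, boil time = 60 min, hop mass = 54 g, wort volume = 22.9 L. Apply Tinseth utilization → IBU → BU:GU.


U = 1.65·0.000125^(GP/1000)·(1−e^(−0.04t))/4.15;  IBU = (α/100)·m·U·1000/V;  BU:GU = IBU/GP
U = 1.65·0.000125^(44/1000)·(1−e^(−0.04·60))/4.15 = 0.2434
IBU = (5.3/100)·54·0.2434·1000/22.9 = 30.4251
BU:GU = 30.4251/44

0.6915


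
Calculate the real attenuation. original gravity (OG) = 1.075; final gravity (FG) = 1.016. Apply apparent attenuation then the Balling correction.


AA = (OG−FG)/(OG−1)·100;  RA = AA·0.8192
AA = (1.075 − 1.016)/(1.075 − 1)·100 = 78.6667
RA = 78.6667·0.8192

64.4437 %


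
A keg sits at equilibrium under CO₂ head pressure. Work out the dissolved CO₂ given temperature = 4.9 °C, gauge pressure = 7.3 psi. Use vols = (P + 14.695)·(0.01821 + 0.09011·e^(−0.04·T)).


vols = (7.3 + 14.695)·(0.01821 + 0.09011·e^(−0.04·4.9))

2.0297 volumes


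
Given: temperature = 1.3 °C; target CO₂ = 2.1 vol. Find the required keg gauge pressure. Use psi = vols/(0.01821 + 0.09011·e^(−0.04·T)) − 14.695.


psi = 2.1/(0.01821 + 0.09011·e^(−0.04·1.3)) − 14.695

5.5452 psi


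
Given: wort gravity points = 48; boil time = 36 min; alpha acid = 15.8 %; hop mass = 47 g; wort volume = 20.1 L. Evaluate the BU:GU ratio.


U = 1.65·0.000125^(GP/1000)·(1−e^(−0.04t))/4.15;  IBU = (α/100)·m·U·1000/V;  BU:GU = IBU/GP
U = 1.65·0.000125^(48/1000)·(1−e^(−0.04·36))/4.15 = 0.1971
IBU = (15.8/100)·47·0.1971·1000/20.1 = 72.8135
BU:GU = 72.8135/48

1.5169


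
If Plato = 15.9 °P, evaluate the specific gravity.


SG = 259/(259 − P)
SG = 259/(259 − 15.9)

1.0654


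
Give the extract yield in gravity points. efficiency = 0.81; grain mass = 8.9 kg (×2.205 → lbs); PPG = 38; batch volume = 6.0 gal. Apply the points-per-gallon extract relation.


points = lbs × PPG × eff / vol
lbs = 8.9 × 2.205 = 19.6245
points = 19.6245 × 38 × 0.81 / 6.0

100.6737 points


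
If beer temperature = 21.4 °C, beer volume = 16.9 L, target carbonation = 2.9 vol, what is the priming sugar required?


residual = 14.695·(0.01821 + 0.09011·e^(−0.04·T));  sugar = (target − residual)·4.0·V
residual = 14.695·(0.01821 + 0.09011·e^(−0.04·21.4)) = 0.8302
sugar = (2.9 − 0.8302)·4.0·16.9

139.9199 g


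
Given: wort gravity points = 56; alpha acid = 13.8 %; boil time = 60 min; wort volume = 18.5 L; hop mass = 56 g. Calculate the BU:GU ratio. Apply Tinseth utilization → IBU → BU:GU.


U = 1.65·0.000125^(GP/1000)·(1−e^(−0.04t))/4.15;  IBU = (α/100)·m·U·1000/V;  BU:GU = IBU/GP
U = 1.65·0.000125^(56/1000)·(1−e^(−0.04·60))/4.15 = 0.2186
IBU = (13.8/100)·56·0.2186·1000/18.5 = 91.2971
BU:GU = 91.2971/56

1.6303


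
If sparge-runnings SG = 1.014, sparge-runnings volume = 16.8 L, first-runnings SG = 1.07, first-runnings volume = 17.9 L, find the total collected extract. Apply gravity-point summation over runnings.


total = Σ (SG_i − 1)·1000·V_i
first = (1.07 − 1)·1000·17.9 = 1253.0000
sparge = (1.014 − 1)·1000·16.8 = 235.2000
total = 1253.0000 + 235.2000

1488.2000 gravity·L


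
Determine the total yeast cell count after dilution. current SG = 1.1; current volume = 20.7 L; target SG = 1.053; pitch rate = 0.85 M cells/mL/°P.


V_w = V·((SG_c−1)/(SG_t−1)−1);  °P = 259 − 259/SG_t;  cells = rate·(V+V_w)·°P
V_w = 20.7·((1.1−1)/(1.053−1)−1) = 18.3566
V_final = 20.7 + 18.3566 = 39.0566
°P = 259 − 259/1.053 = 13.0361
cells = 0.85·39.0566·13.0361

432.7735 billion cells


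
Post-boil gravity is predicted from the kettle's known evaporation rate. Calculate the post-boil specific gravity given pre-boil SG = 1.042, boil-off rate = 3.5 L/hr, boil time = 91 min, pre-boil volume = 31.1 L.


V_post = V_pre − rate·(t/60);  SG_post = 1 + (SG_pre−1)·V_pre/V_post
V_post = 31.1 − 3.5·(91/60) = 25.7917
SG_post = 1 + (1.042 − 1)·31.1/25.7917

1.0506


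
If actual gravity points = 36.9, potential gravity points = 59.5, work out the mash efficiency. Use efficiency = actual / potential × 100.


efficiency = 36.9 / 59.5 × 100

62.0168 %


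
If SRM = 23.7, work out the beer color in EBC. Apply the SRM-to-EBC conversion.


EBC = SRM · 1.97
EBC = 23.7 · 1.97

46.6890 EBC


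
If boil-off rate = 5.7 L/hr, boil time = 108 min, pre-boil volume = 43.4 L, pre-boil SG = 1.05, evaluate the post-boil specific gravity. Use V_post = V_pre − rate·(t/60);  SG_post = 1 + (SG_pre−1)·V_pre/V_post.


V_post = 43.4 − 5.7·(108/60) = 33.1400
SG_post = 1 + (1.05 − 1)·43.4/33.1400

1.0655


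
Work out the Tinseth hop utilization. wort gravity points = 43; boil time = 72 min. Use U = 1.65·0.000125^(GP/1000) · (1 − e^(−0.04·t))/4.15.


bigness = 1.65·0.000125^(43/1000) = 1.1211
boil_factor = (1 − e^(−0.04·72))/4.15 = 0.2274
U = 1.1211 · 0.2274

0.2550


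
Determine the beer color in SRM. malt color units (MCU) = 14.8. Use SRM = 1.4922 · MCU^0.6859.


SRM = 1.4922 · 14.8^0.6859

9.4735 SRM


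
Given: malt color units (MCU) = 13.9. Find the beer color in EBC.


SRM = 1.4922·MCU^0.6859;  EBC = SRM·1.97
SRM = 1.4922·13.9^0.6859 = 9.0745
EBC = 9.0745·1.97

17.8767 EBC


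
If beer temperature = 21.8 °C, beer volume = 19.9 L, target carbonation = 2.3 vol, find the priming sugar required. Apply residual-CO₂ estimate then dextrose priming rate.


residual = 14.695·(0.01821 + 0.09011·e^(−0.04·T));  sugar = (target − residual)·4.0·V
residual = 14.695·(0.01821 + 0.09011·e^(−0.04·21.8)) = 0.8212
sugar = (2.3 − 0.8212)·4.0·19.9

117.7086 g


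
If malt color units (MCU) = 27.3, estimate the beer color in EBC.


SRM = 1.4922·MCU^0.6859;  EBC = SRM·1.97
SRM = 1.4922·27.3^0.6859 = 14.4175
EBC = 14.4175·1.97

28.4025 EBC


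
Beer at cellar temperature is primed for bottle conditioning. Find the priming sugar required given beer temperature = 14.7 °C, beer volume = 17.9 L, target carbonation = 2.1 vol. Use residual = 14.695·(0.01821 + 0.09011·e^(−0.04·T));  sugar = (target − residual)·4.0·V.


residual = 14.695·(0.01821 + 0.09011·e^(−0.04·14.7)) = 1.0031
sugar = (2.1 − 1.0031)·4.0·17.9

78.5390 g


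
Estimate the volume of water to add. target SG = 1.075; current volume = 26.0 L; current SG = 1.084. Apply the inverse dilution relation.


V_water = V·((SG_curr − 1)/(SG_target − 1) − 1)
V_water = 26.0·((1.084 − 1)/(1.075 − 1) − 1)

3.1200 L


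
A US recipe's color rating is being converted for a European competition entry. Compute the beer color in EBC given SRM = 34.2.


EBC = SRM · 1.97
EBC = 34.2 · 1.97

67.3740 EBC


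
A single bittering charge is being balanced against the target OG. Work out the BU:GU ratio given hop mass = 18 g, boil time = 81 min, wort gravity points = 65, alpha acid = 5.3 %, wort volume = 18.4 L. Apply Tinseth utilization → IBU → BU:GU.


U = 1.65·0.000125^(GP/1000)·(1−e^(−0.04t))/4.15;  IBU = (α/100)·m·U·1000/V;  BU:GU = IBU/GP
U = 1.65·0.000125^(65/1000)·(1−e^(−0.04·81))/4.15 = 0.2130
IBU = (5.3/100)·18·0.2130·1000/18.4 = 11.0437
BU:GU = 11.0437/65

0.1699


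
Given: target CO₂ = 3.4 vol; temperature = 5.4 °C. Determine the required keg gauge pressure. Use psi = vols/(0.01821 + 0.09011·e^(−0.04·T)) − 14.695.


psi = 3.4/(0.01821 + 0.09011·e^(−0.04·5.4)) − 14.695

22.7438 psi


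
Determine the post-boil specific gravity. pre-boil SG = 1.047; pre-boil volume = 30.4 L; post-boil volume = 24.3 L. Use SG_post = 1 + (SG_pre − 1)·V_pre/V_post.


pts_pre = (1.047 − 1)·1000 = 47.0000
pts_post = 47.0000·30.4/24.3 = 58.7984
SG_post = 1 + 58.7984/1000

1.0588


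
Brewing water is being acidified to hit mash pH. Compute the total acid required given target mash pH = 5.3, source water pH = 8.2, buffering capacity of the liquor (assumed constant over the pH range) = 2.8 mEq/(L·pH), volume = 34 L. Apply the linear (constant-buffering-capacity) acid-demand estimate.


acid = buffering capacity · (pH_source − pH_target) · V
acid = 2.8 · (8.2 − 5.3) · 34

276.0800 mEq


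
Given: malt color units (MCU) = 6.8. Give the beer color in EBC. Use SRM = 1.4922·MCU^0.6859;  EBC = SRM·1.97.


SRM = 1.4922·6.8^0.6859 = 5.5571
EBC = 5.5571·1.97

10.9474 EBC


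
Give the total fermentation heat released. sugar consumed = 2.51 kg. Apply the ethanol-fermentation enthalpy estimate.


Q = m_sugar · 590 kJ/kg
Q = 2.51 · 590

1480.9000 kJ


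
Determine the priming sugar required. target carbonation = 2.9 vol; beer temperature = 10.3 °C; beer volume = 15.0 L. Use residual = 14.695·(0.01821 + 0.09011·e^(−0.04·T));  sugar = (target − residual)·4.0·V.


residual = 14.695·(0.01821 + 0.09011·e^(−0.04·10.3)) = 1.1446
sugar = (2.9 − 1.1446)·4.0·15.0

105.3226 g


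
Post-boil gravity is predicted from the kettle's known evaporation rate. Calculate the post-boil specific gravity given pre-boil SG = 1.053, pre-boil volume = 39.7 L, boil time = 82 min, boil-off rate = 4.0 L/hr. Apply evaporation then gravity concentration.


V_post = V_pre − rate·(t/60);  SG_post = 1 + (SG_pre−1)·V_pre/V_post
V_post = 39.7 − 4.0·(82/60) = 34.2333
SG_post = 1 + (1.053 − 1)·39.7/34.2333

1.0615


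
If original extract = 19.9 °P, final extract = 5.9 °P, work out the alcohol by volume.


SG = 259/(259 − P);  ABV = (OG − FG)·131.25
OG = 259/(259 − 19.9) = 1.0832
FG = 259/(259 − 5.9) = 1.0233
ABV = (1.0832 − 1.0233)·131.25

7.8642 % ABV


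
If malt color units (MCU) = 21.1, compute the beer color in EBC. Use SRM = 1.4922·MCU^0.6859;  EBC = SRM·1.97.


SRM = 1.4922·21.1^0.6859 = 12.0824
EBC = 12.0824·1.97

23.8023 EBC


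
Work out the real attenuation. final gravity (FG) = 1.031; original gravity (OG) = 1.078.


AA = (OG−FG)/(OG−1)·100;  RA = AA·0.8192
AA = (1.078 − 1.031)/(1.078 − 1)·100 = 60.2564
RA = 60.2564·0.8192

49.3621 %


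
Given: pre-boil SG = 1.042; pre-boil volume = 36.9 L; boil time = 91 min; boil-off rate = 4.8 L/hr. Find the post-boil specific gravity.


V_post = V_pre − rate·(t/60);  SG_post = 1 + (SG_pre−1)·V_pre/V_post
V_post = 36.9 − 4.8·(91/60) = 29.6200
SG_post = 1 + (1.042 − 1)·36.9/29.6200

1.0523


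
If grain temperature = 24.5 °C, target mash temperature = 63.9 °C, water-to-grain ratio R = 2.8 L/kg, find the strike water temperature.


T_strike = (0.41/R)·(T_mash − T_grain) + T_mash
T_strike = (0.41/2.8)·(63.9 − 24.5) + 63.9

69.6693 °C


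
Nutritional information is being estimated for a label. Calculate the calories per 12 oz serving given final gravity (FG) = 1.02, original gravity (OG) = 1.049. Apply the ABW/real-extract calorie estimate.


ABW = (OG−FG)·131.25·0.79/FG;  °P = 259 − 259/SG (for OG→OE and FG→AE);  RE = 0.1808·OE + 0.8192·AE;  Cal = (6.9·ABW + 4·(RE−0.1))·FG·3.55
ABW = (1.049 − 1.02)·131.25·0.79/1.02 = 2.9480
OE = 259 − 259/1.049 = 12.0982 °P
AE = 259 − 259/1.02 = 5.0784 °P
RE = 0.1808·12.0982 + 0.8192·5.0784 = 6.3476 °P
Cal = (6.9·2.9480 + 4·(6.3476−0.1))·1.02·3.55

164.1452 kcal


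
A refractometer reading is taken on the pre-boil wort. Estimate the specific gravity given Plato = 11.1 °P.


SG = 259/(259 − P)
SG = 259/(259 − 11.1)

1.0448


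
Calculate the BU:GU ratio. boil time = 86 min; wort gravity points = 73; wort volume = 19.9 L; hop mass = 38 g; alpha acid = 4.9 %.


U = 1.65·0.000125^(GP/1000)·(1−e^(−0.04t))/4.15;  IBU = (α/100)·m·U·1000/V;  BU:GU = IBU/GP
U = 1.65·0.000125^(73/1000)·(1−e^(−0.04·86))/4.15 = 0.1997
IBU = (4.9/100)·38·0.1997·1000/19.9 = 18.6846
BU:GU = 18.6846/73

0.2560


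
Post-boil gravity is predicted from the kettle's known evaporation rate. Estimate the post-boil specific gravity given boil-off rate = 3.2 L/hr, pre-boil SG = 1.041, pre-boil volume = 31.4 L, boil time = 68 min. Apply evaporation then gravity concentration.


V_post = V_pre − rate·(t/60);  SG_post = 1 + (SG_pre−1)·V_pre/V_post
V_post = 31.4 − 3.2·(68/60) = 27.7733
SG_post = 1 + (1.041 − 1)·31.4/27.7733

1.0464


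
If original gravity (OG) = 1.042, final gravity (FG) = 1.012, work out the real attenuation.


AA = (OG−FG)/(OG−1)·100;  RA = AA·0.8192
AA = (1.042 − 1.012)/(1.042 − 1)·100 = 71.4286
RA = 71.4286·0.8192

58.5143 %


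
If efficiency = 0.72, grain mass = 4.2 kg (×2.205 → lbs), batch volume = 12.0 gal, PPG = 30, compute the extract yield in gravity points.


points = lbs × PPG × eff / vol
lbs = 4.2 × 2.205 = 9.2610
points = 9.2610 × 30 × 0.72 / 12.0

16.6698 points


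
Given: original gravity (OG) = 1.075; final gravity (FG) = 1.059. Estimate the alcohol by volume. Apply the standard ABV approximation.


ABV = (OG − FG) · 131.25
ABV = (1.075 − 1.059) · 131.25

2.1000 % ABV


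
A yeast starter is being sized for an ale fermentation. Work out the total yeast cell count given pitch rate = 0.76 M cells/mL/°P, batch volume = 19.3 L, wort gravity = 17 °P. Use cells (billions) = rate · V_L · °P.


cells = 0.76 · 19.3 · 17

249.3560 billion cells


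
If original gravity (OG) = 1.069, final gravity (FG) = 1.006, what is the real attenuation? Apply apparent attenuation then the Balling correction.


AA = (OG−FG)/(OG−1)·100;  RA = AA·0.8192
AA = (1.069 − 1.006)/(1.069 − 1)·100 = 91.3043
RA = 91.3043·0.8192

74.7965 %


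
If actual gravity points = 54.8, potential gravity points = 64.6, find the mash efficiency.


efficiency = actual / potential × 100
efficiency = 54.8 / 64.6 × 100

84.8297 %


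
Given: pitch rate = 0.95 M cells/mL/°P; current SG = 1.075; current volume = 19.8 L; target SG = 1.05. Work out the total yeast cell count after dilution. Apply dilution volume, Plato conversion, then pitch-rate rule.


V_w = V·((SG_c−1)/(SG_t−1)−1);  °P = 259 − 259/SG_t;  cells = rate·(V+V_w)·°P
V_w = 19.8·((1.075−1)/(1.05−1)−1) = 9.9000
V_final = 19.8 + 9.9000 = 29.7000
°P = 259 − 259/1.05 = 12.3333
cells = 0.95·29.7000·12.3333

347.9850 billion cells


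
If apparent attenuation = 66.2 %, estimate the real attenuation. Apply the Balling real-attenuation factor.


RA = AA · 0.8192
RA = 66.2 · 0.8192

54.2310 %


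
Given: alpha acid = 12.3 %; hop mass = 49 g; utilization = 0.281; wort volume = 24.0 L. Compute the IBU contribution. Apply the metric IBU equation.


IBU = (α/100)·mass·U·1000 / V
IBU = (12.3/100)·49·0.281·1000 / 24.0

70.5661 IBU


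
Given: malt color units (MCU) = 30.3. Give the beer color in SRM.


SRM = 1.4922 · MCU^0.6859
SRM = 1.4922 · 30.3^0.6859

15.4863 SRM


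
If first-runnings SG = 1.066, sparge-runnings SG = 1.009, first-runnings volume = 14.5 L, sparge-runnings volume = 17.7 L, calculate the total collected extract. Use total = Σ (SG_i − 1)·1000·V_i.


first = (1.066 − 1)·1000·14.5 = 957.0000
sparge = (1.009 − 1)·1000·17.7 = 159.3000
total = 957.0000 + 159.3000

1116.3000 gravity·L


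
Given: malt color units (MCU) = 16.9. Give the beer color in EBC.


SRM = 1.4922·MCU^0.6859;  EBC = SRM·1.97
SRM = 1.4922·16.9^0.6859 = 10.3761
EBC = 10.3761·1.97

20.4409 EBC


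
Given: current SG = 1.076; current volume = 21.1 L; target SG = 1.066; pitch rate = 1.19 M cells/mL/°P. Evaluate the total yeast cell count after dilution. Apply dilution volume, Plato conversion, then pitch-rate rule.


V_w = V·((SG_c−1)/(SG_t−1)−1);  °P = 259 − 259/SG_t;  cells = rate·(V+V_w)·°P
V_w = 21.1·((1.076−1)/(1.066−1)−1) = 3.1970
V_final = 21.1 + 3.1970 = 24.2970
°P = 259 − 259/1.066 = 16.0356
cells = 1.19·24.2970·16.0356

463.6450 billion cells


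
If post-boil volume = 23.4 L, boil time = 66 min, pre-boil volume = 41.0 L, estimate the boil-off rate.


rate = (V_pre − V_post) / (t_min/60)
rate = (41.0 − 23.4) / (66/60)

16.0000 L/hr


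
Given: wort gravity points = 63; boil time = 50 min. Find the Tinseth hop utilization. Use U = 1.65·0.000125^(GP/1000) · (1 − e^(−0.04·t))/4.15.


bigness = 1.65·0.000125^(63/1000) = 0.9367
boil_factor = (1 − e^(−0.04·50))/4.15 = 0.2084
U = 0.9367 · 0.2084

0.1952


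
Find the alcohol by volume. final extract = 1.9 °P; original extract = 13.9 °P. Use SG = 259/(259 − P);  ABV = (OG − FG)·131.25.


OG = 259/(259 − 13.9) = 1.0567
FG = 259/(259 − 1.9) = 1.0074
ABV = (1.0567 − 1.0074)·131.25

6.4734 % ABV


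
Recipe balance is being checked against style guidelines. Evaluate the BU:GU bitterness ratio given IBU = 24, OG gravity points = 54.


BU:GU = IBU / OG_points
BU:GU = 24 / 54

0.4444


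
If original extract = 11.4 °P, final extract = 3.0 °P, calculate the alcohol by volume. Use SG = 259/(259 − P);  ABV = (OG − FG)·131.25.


OG = 259/(259 − 11.4) = 1.0460
FG = 259/(259 − 3.0) = 1.0117
ABV = (1.0460 − 1.0117)·131.25

4.5049 % ABV


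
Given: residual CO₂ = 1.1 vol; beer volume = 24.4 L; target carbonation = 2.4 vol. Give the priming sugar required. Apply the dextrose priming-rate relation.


sugar = (target − residual)·4.0·V
sugar = (2.4 − 1.1)·4.0·24.4

126.8800 g


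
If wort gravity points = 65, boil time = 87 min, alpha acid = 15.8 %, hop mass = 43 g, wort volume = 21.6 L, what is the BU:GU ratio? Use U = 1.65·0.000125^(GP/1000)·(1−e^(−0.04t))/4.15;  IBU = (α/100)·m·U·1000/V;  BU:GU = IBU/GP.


U = 1.65·0.000125^(65/1000)·(1−e^(−0.04·87))/4.15 = 0.2149
IBU = (15.8/100)·43·0.2149·1000/21.6 = 67.5798
BU:GU = 67.5798/65

1.0397


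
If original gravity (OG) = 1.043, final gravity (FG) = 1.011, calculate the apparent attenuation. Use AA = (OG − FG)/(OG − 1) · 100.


AA = (1.043 − 1.011)/(1.043 − 1) · 100

74.4186 %


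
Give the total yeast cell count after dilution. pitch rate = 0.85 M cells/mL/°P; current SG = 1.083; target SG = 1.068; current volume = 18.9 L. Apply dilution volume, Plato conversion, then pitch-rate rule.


V_w = V·((SG_c−1)/(SG_t−1)−1);  °P = 259 − 259/SG_t;  cells = rate·(V+V_w)·°P
V_w = 18.9·((1.083−1)/(1.068−1)−1) = 4.1691
V_final = 18.9 + 4.1691 = 23.0691
°P = 259 − 259/1.068 = 16.4906
cells = 0.85·23.0691·16.4906

323.3608 billion cells


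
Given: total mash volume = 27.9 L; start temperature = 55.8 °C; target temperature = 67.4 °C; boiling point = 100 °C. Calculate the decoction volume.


V_dec = V_total·(T_target − T_start)/(T_boil − T_start)
V_dec = 27.9·(67.4 − 55.8)/(100 − 55.8)

7.3222 L


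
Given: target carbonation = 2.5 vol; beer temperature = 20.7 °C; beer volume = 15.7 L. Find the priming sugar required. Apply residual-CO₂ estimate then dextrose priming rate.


residual = 14.695·(0.01821 + 0.09011·e^(−0.04·T));  sugar = (target − residual)·4.0·V
residual = 14.695·(0.01821 + 0.09011·e^(−0.04·20.7)) = 0.8462
sugar = (2.5 − 0.8462)·4.0·15.7

103.8615 g


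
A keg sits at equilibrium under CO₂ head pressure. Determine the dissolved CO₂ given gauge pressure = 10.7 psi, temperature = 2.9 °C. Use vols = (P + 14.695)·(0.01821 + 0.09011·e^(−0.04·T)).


vols = (10.7 + 14.695)·(0.01821 + 0.09011·e^(−0.04·2.9))

2.5002 volumes


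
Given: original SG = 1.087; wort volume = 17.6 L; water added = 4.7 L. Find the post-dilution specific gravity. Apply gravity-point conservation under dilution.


SG_new = 1 + (SG_old − 1)·V_old/(V_old + V_water)
pts = (1.087 − 1)·1000·17.6/(17.6 + 4.7) = 68.6637
SG_new = 1 + 68.6637/1000

1.0687


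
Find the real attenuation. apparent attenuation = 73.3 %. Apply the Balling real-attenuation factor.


RA = AA · 0.8192
RA = 73.3 · 0.8192

60.0474 %


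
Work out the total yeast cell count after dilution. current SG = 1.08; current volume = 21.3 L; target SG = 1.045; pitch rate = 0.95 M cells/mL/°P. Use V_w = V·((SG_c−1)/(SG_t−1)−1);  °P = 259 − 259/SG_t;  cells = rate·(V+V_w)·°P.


V_w = 21.3·((1.08−1)/(1.045−1)−1) = 16.5667
V_final = 21.3 + 16.5667 = 37.8667
°P = 259 − 259/1.045 = 11.1531
cells = 0.95·37.8667·11.1531

401.2145 billion cells


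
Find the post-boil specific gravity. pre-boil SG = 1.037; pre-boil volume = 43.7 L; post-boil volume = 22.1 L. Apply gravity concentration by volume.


SG_post = 1 + (SG_pre − 1)·V_pre/V_post
pts_pre = (1.037 − 1)·1000 = 37.0000
pts_post = 37.0000·43.7/22.1 = 73.1629
SG_post = 1 + 73.1629/1000

1.0732


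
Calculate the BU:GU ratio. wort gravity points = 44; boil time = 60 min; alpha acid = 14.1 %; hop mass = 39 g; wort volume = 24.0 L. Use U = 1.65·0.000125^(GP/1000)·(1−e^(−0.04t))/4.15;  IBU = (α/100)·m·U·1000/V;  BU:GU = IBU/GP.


U = 1.65·0.000125^(44/1000)·(1−e^(−0.04·60))/4.15 = 0.2434
IBU = (14.1/100)·39·0.2434·1000/24.0 = 55.7790
BU:GU = 55.7790/44

1.2677


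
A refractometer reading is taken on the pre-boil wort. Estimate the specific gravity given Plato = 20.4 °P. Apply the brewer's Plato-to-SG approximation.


SG = 259/(259 − P)
SG = 259/(259 − 20.4)

1.0855


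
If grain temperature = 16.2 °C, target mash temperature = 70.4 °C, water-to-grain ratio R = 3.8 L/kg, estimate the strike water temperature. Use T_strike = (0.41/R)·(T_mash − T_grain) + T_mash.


T_strike = (0.41/3.8)·(70.4 − 16.2) + 70.4

76.2479 °C


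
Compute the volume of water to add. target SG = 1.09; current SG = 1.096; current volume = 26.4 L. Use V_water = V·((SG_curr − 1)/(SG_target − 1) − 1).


V_water = 26.4·((1.096 − 1)/(1.09 − 1) − 1)

1.7600 L


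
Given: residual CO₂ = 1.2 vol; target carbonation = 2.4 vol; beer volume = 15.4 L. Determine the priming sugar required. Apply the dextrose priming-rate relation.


sugar = (target − residual)·4.0·V
sugar = (2.4 − 1.2)·4.0·15.4

73.9200 g


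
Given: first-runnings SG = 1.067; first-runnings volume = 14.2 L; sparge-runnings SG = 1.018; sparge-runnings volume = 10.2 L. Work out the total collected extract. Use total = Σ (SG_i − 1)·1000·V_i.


first = (1.067 − 1)·1000·14.2 = 951.4000
sparge = (1.018 − 1)·1000·10.2 = 183.6000
total = 951.4000 + 183.6000

1135.0000 gravity·L


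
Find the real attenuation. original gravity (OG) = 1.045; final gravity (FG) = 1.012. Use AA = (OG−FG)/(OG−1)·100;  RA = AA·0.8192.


AA = (1.045 − 1.012)/(1.045 − 1)·100 = 73.3333
RA = 73.3333·0.8192

60.0747 %


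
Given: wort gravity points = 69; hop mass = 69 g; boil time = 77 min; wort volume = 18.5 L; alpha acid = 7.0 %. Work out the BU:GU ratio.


U = 1.65·0.000125^(GP/1000)·(1−e^(−0.04t))/4.15;  IBU = (α/100)·m·U·1000/V;  BU:GU = IBU/GP
U = 1.65·0.000125^(69/1000)·(1−e^(−0.04·77))/4.15 = 0.2040
IBU = (7.0/100)·69·0.2040·1000/18.5 = 53.2678
BU:GU = 53.2678/69

0.7720


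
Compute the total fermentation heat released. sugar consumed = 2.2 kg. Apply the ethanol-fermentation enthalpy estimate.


Q = m_sugar · 590 kJ/kg
Q = 2.2 · 590

1298.0000 kJ


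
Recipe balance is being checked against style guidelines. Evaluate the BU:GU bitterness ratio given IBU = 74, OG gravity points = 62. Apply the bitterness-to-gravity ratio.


BU:GU = IBU / OG_points
BU:GU = 74 / 62

1.1935


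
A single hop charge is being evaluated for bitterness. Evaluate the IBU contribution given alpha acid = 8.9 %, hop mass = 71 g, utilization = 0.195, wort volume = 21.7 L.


IBU = (α/100)·mass·U·1000 / V
IBU = (8.9/100)·71·0.195·1000 / 21.7

56.7836 IBU


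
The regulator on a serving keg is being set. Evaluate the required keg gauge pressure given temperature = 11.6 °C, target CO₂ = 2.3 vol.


psi = vols/(0.01821 + 0.09011·e^(−0.04·T)) − 14.695
psi = 2.3/(0.01821 + 0.09011·e^(−0.04·11.6)) − 14.695

16.0258 psi


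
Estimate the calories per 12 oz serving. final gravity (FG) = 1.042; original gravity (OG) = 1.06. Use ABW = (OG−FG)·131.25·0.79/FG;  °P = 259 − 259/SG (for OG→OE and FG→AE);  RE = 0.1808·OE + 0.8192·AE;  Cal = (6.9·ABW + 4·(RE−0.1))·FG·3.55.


ABW = (1.06 − 1.042)·131.25·0.79/1.042 = 1.7911
OE = 259 − 259/1.06 = 14.6604 °P
AE = 259 − 259/1.042 = 10.4395 °P
RE = 0.1808·14.6604 + 0.8192·10.4395 = 11.2027 °P
Cal = (6.9·1.7911 + 4·(11.2027−0.1))·1.042·3.55

209.9964 kcal


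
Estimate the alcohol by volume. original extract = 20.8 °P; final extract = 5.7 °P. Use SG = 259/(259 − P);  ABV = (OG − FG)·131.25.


OG = 259/(259 − 20.8) = 1.0873
FG = 259/(259 − 5.7) = 1.0225
ABV = (1.0873 − 1.0225)·131.25

8.5074 % ABV


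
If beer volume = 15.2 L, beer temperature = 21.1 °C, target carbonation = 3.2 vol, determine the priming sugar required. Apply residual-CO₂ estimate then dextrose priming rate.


residual = 14.695·(0.01821 + 0.09011·e^(−0.04·T));  sugar = (target − residual)·4.0·V
residual = 14.695·(0.01821 + 0.09011·e^(−0.04·21.1)) = 0.8370
sugar = (3.2 − 0.8370)·4.0·15.2

143.6722 g


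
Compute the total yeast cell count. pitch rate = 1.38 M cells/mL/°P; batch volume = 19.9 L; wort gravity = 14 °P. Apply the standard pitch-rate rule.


cells (billions) = rate · V_L · °P
cells = 1.38 · 19.9 · 14

384.4680 billion cells


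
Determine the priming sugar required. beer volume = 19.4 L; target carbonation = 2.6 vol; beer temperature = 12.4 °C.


residual = 14.695·(0.01821 + 0.09011·e^(−0.04·T));  sugar = (target − residual)·4.0·V
residual = 14.695·(0.01821 + 0.09011·e^(−0.04·12.4)) = 1.0740
sugar = (2.6 − 1.0740)·4.0·19.4

118.4205 g


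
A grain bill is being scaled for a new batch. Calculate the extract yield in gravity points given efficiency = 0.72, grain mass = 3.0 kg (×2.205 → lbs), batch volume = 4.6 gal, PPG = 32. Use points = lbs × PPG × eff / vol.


lbs = 3.0 × 2.205 = 6.6150
points = 6.6150 × 32 × 0.72 / 4.6

33.1325 points


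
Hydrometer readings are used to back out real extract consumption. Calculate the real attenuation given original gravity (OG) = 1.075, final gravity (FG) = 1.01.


AA = (OG−FG)/(OG−1)·100;  RA = AA·0.8192
AA = (1.075 − 1.01)/(1.075 − 1)·100 = 86.6667
RA = 86.6667·0.8192

70.9973 %


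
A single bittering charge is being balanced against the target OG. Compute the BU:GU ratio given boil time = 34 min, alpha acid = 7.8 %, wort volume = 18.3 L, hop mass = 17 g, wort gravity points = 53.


U = 1.65·0.000125^(GP/1000)·(1−e^(−0.04t))/4.15;  IBU = (α/100)·m·U·1000/V;  BU:GU = IBU/GP
U = 1.65·0.000125^(53/1000)·(1−e^(−0.04·34))/4.15 = 0.1836
IBU = (7.8/100)·17·0.1836·1000/18.3 = 13.3000
BU:GU = 13.3000/53

0.2509


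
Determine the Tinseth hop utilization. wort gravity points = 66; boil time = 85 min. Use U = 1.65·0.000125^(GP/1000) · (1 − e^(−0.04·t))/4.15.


bigness = 1.65·0.000125^(66/1000) = 0.9118
boil_factor = (1 − e^(−0.04·85))/4.15 = 0.2329
U = 0.9118 · 0.2329

0.2124


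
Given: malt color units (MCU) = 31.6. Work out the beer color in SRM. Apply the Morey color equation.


SRM = 1.4922 · MCU^0.6859
SRM = 1.4922 · 31.6^0.6859

15.9390 SRM


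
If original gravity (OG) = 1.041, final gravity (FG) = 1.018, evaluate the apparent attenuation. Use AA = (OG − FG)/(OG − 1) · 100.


AA = (1.041 − 1.018)/(1.041 − 1) · 100

56.0976 %


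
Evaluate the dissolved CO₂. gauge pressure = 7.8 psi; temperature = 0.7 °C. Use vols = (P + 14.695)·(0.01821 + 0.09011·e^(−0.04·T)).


vols = (7.8 + 14.695)·(0.01821 + 0.09011·e^(−0.04·0.7))

2.3807 volumes


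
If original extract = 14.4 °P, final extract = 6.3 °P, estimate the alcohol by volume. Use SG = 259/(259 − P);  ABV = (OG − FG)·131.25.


OG = 259/(259 − 14.4) = 1.0589
FG = 259/(259 − 6.3) = 1.0249
ABV = (1.0589 − 1.0249)·131.25

4.4547 % ABV


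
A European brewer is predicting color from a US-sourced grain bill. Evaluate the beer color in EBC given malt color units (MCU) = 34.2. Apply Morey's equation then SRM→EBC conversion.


SRM = 1.4922·MCU^0.6859;  EBC = SRM·1.97
SRM = 1.4922·34.2^0.6859 = 16.8273
EBC = 16.8273·1.97

33.1499 EBC


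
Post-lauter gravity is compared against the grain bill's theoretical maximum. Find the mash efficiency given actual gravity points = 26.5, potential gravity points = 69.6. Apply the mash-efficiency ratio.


efficiency = actual / potential × 100
efficiency = 26.5 / 69.6 × 100

38.0747 %


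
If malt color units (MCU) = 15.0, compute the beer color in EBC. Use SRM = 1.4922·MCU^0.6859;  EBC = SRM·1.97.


SRM = 1.4922·15.0^0.6859 = 9.5611
EBC = 9.5611·1.97

18.8354 EBC


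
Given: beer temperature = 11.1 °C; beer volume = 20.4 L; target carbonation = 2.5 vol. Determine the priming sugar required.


residual = 14.695·(0.01821 + 0.09011·e^(−0.04·T));  sugar = (target − residual)·4.0·V
residual = 14.695·(0.01821 + 0.09011·e^(−0.04·11.1)) = 1.1170
sugar = (2.5 − 1.1170)·4.0·20.4

112.8526 g


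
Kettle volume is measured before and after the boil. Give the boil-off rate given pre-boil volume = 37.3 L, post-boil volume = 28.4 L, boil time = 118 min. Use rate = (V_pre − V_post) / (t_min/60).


rate = (37.3 − 28.4) / (118/60)

4.5254 L/hr


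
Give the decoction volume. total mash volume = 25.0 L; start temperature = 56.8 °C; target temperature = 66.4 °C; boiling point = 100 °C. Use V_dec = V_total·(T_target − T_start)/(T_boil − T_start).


V_dec = 25.0·(66.4 − 56.8)/(100 − 56.8)

5.5556 L


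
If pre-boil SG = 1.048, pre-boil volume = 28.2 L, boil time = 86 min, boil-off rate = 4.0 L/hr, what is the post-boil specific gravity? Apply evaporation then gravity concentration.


V_post = V_pre − rate·(t/60);  SG_post = 1 + (SG_pre−1)·V_pre/V_post
V_post = 28.2 − 4.0·(86/60) = 22.4667
SG_post = 1 + (1.048 − 1)·28.2/22.4667

1.0602


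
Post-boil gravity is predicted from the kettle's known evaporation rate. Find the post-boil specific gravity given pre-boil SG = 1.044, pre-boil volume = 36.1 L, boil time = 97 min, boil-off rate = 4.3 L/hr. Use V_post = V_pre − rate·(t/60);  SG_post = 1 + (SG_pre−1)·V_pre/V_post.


V_post = 36.1 − 4.3·(97/60) = 29.1483
SG_post = 1 + (1.044 − 1)·36.1/29.1483

1.0545


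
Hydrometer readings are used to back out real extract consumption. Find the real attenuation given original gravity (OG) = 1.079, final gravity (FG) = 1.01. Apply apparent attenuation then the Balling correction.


AA = (OG−FG)/(OG−1)·100;  RA = AA·0.8192
AA = (1.079 − 1.01)/(1.079 − 1)·100 = 87.3418
RA = 87.3418·0.8192

71.5504 %


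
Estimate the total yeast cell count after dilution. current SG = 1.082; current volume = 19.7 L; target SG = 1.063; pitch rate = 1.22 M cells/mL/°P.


V_w = V·((SG_c−1)/(SG_t−1)−1);  °P = 259 − 259/SG_t;  cells = rate·(V+V_w)·°P
V_w = 19.7·((1.082−1)/(1.063−1)−1) = 5.9413
V_final = 19.7 + 5.9413 = 25.6413
°P = 259 − 259/1.063 = 15.3500
cells = 1.22·25.6413·15.3500

480.1826 billion cells


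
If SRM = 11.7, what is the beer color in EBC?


EBC = SRM · 1.97
EBC = 11.7 · 1.97

23.0490 EBC


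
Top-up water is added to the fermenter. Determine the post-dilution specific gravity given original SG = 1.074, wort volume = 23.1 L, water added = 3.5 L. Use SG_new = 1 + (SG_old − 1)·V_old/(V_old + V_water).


pts = (1.074 − 1)·1000·23.1/(23.1 + 3.5) = 64.2632
SG_new = 1 + 64.2632/1000

1.0643
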